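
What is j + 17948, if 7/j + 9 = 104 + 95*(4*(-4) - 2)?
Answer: 28986013/1615 ≈ 17948.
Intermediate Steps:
j = -7/1615 (j = 7/(-9 + (104 + 95*(4*(-4) - 2))) = 7/(-9 + (104 + 95*(-16 - 2))) = 7/(-9 + (104 + 95*(-18))) = 7/(-9 + (104 - 1710)) = 7/(-9 - 1606) = 7/(-1615) = 7*(-1/1615) = -7/1615 ≈ -0.0043344)
j + 17948 = -7/1615 + 17948 = 28986013/1615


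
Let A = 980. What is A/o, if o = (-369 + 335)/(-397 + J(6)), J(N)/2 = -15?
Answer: 209230/17 ≈ 12308.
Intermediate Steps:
J(N) = -30 (J(N) = 2*(-15) = -30)
o = 34/427 (o = (-369 + 335)/(-397 - 30) = -34/(-427) = -34*(-1/427) = 34/427 ≈ 0.079625)
A/o = 980/(34/427) = 980*(427/34) = 209230/17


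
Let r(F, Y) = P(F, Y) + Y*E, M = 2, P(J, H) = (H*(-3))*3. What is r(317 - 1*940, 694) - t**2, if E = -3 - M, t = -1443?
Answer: -2091965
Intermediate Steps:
P(J, H) = -9*H (P(J, H) = -3*H*3 = -9*H)
E = -5 (E = -3 - 1*2 = -3 - 2 = -5)
r(F, Y) = -14*Y (r(F, Y) = -9*Y + Y*(-5) = -9*Y - 5*Y = -14*Y)
r(317 - 1*940, 694) - t**2 = -14*694 - 1*(-1443)**2 = -9716 - 1*2082249 = -9716 - 2082249 = -2091965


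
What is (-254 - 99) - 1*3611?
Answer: -3964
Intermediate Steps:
(-254 - 99) - 1*3611 = -353 - 3611 = -3964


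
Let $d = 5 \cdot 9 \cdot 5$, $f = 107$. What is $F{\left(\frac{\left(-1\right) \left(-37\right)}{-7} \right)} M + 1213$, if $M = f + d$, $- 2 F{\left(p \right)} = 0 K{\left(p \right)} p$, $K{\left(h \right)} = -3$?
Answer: $1213$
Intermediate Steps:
$F{\left(p \right)} = 0$ ($F{\left(p \right)} = - \frac{0 \left(-3\right) p}{2} = - \frac{0 p}{2} = \left(- \frac{1}{2}\right) 0 = 0$)
$d = 225$ ($d = 45 \cdot 5 = 225$)
$M = 332$ ($M = 107 + 225 = 332$)
$F{\left(\frac{\left(-1\right) \left(-37\right)}{-7} \right)} M + 1213 = 0 \cdot 332 + 1213 = 0 + 1213 = 1213$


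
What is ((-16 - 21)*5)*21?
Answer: -3885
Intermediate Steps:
((-16 - 21)*5)*21 = -37*5*21 = -185*21 = -3885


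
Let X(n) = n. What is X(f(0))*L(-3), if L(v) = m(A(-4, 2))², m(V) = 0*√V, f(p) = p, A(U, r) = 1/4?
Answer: 0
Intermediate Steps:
A(U, r) = ¼
m(V) = 0
L(v) = 0 (L(v) = 0² = 0)
X(f(0))*L(-3) = 0*0 = 0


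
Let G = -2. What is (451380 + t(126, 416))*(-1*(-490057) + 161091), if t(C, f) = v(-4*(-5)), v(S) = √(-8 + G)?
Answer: 293915184240 + 651148*I*√10 ≈ 2.9392e+11 + 2.0591e+6*I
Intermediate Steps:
v(S) = I*√10 (v(S) = √(-8 - 2) = √(-10) = I*√10)
t(C, f) = I*√10
(451380 + t(126, 416))*(-1*(-490057) + 161091) = (451380 + I*√10)*(-1*(-490057) + 161091) = (451380 + I*√10)*(490057 + 161091) = (451380 + I*√10)*651148 = 293915184240 + 651148*I*√10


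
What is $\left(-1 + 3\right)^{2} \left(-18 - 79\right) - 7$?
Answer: $-395$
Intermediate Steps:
$\left(-1 + 3\right)^{2} \left(-18 - 79\right) - 7 = 2^{2} \left(-97\right) - 7 = 4 \left(-97\right) - 7 = -388 - 7 = -395$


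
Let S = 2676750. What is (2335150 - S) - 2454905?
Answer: -2796505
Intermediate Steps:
(2335150 - S) - 2454905 = (2335150 - 1*2676750) - 2454905 = (2335150 - 2676750) - 2454905 = -341600 - 2454905 = -2796505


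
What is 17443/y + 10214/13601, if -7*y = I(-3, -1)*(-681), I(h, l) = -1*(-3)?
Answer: 1681562903/27786843 ≈ 60.517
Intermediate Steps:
I(h, l) = 3
y = 2043/7 (y = -3*(-681)/7 = -⅐*(-2043) = 2043/7 ≈ 291.86)
17443/y + 10214/13601 = 17443/(2043/7) + 10214/13601 = 17443*(7/2043) + 10214*(1/13601) = 122101/2043 + 10214/13601 = 1681562903/27786843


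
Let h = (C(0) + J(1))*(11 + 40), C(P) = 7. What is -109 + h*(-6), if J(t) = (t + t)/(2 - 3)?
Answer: -1639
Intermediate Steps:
J(t) = -2*t (J(t) = (2*t)/(-1) = (2*t)*(-1) = -2*t)
h = 255 (h = (7 - 2*1)*(11 + 40) = (7 - 2)*51 = 5*51 = 255)
-109 + h*(-6) = -109 + 255*(-6) = -109 - 1530 = -1639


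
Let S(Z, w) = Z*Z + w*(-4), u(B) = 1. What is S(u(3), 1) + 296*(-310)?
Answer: -91763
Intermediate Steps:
S(Z, w) = Z² - 4*w
S(u(3), 1) + 296*(-310) = (1² - 4*1) + 296*(-310) = (1 - 4) - 91760 = -3 - 91760 = -91763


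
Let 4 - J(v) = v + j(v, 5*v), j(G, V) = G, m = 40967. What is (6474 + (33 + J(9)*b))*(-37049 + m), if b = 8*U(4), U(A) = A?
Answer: 23739162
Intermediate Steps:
b = 32 (b = 8*4 = 32)
J(v) = 4 - 2*v (J(v) = 4 - (v + v) = 4 - 2*v)
(6474 + (33 + J(9)*b))*(-37049 + m) = (6474 + (33 + (4 - 2*9)*32))*(-37049 + 40967) = (6474 + (33 + (4 - 18)*32))*3918 = (6474 + (33 - 14*32))*3918 = (6474 + (33 - 448))*3918 = (6474 - 415)*3918 = 6059*3918 = 23739162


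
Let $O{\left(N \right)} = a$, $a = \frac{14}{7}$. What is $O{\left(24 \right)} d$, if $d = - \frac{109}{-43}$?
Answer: $\frac{218}{43} \approx 5.0698$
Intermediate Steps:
$a = 2$ ($a = 14 \cdot \frac{1}{7} = 2$)
$O{\left(N \right)} = 2$
$d = \frac{109}{43}$ ($d = \left(-109\right) \left(- \frac{1}{43}\right) = \frac{109}{43} \approx 2.5349$)
$O{\left(24 \right)} d = 2 \cdot \frac{109}{43} = \frac{218}{43}$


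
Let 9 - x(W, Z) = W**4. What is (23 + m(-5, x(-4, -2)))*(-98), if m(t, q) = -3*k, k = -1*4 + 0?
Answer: -3430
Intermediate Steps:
x(W, Z) = 9 - W**4
k = -4 (k = -4 + 0 = -4)
m(t, q) = 12 (m(t, q) = -3*(-4) = 12)
(23 + m(-5, x(-4, -2)))*(-98) = (23 + 12)*(-98) = 35*(-98) = -3430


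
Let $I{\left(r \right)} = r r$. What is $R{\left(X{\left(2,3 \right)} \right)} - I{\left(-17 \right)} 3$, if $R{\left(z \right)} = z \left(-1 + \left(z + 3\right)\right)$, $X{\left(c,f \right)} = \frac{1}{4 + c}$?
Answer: $- \frac{31199}{36} \approx -866.64$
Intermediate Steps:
$I{\left(r \right)} = r^{2}$
$R{\left(z \right)} = z \left(2 + z\right)$ ($R{\left(z \right)} = z \left(-1 + \left(3 + z\right)\right) = z \left(2 + z\right)$)
$R{\left(X{\left(2,3 \right)} \right)} - I{\left(-17 \right)} 3 = \frac{2 + \frac{1}{4 + 2}}{4 + 2} - \left(-17\right)^{2} \cdot 3 = \frac{2 + \frac{1}{6}}{6} - 289 \cdot 3 = \frac{2 + \frac{1}{6}}{6} - 867 = \frac{1}{6} \cdot \frac{13}{6} - 867 = \frac{13}{36} - 867 = - \frac{31199}{36}$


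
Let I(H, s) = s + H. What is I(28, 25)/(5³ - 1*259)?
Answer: -53/134 ≈ -0.39552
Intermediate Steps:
I(H, s) = H + s
I(28, 25)/(5³ - 1*259) = (28 + 25)/(5³ - 1*259) = 53/(125 - 259) = 53/(-134) = 53*(-1/134) = -53/134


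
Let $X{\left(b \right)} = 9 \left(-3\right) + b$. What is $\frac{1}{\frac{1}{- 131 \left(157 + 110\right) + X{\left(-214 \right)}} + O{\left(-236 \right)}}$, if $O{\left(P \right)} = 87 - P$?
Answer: $\frac{35218}{11375413} \approx 0.003096$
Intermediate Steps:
$X{\left(b \right)} = -27 + b$
$\frac{1}{\frac{1}{- 131 \left(157 + 110\right) + X{\left(-214 \right)}} + O{\left(-236 \right)}} = \frac{1}{\frac{1}{- 131 \left(157 + 110\right) - 241} + \left(87 - -236\right)} = \frac{1}{\frac{1}{\left(-131\right) 267 - 241} + \left(87 + 236\right)} = \frac{1}{\frac{1}{-34977 - 241} + 323} = \frac{1}{\frac{1}{-35218} + 323} = \frac{1}{- \frac{1}{35218} + 323} = \frac{1}{\frac{11375413}{35218}} = \frac{35218}{11375413}$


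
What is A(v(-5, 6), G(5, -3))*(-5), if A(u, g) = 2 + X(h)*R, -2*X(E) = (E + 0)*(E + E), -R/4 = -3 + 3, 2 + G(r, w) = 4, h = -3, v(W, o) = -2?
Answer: -10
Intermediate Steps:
G(r, w) = 2 (G(r, w) = -2 + 4 = 2)
R = 0 (R = -4*(-3 + 3) = -4*0 = 0)
X(E) = -E² (X(E) = -(E + 0)*(E + E)/2 = -E*2*E/2 = -E²)
A(u, g) = 2 (A(u, g) = 2 - 1*(-3)²*0 = 2 - 1*9*0 = 2 - 9*0 = 2 + 0 = 2)
A(v(-5, 6), G(5, -3))*(-5) = 2*(-5) = -10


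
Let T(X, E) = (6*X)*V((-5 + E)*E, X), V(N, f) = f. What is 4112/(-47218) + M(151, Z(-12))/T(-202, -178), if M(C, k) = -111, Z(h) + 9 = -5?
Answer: -168659581/1926683272 ≈ -0.087539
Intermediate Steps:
Z(h) = -14 (Z(h) = -9 - 5 = -14)
T(X, E) = 6*X² (T(X, E) = (6*X)*X = 6*X²)
4112/(-47218) + M(151, Z(-12))/T(-202, -178) = 4112/(-47218) - 111/(6*(-202)²) = 4112*(-1/47218) - 111/(6*40804) = -2056/23609 - 111/244824 = -2056/23609 - 111*1/244824 = -2056/23609 - 37/81608 = -168659581/1926683272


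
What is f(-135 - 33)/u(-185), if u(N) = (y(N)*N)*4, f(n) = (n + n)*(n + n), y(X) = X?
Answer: 28224/34225 ≈ 0.82466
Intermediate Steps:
f(n) = 4*n² (f(n) = (2*n)*(2*n) = 4*n²)
u(N) = 4*N² (u(N) = (N*N)*4 = N²*4 = 4*N²)
f(-135 - 33)/u(-185) = (4*(-135 - 33)²)/((4*(-185)²)) = (4*(-168)²)/((4*34225)) = (4*28224)/136900 = 112896*(1/136900) = 28224/34225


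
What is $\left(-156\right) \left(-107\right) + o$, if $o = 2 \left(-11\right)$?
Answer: $16670$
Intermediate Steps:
$o = -22$
$\left(-156\right) \left(-107\right) + o = \left(-156\right) \left(-107\right) - 22 = 16692 - 22 = 16670$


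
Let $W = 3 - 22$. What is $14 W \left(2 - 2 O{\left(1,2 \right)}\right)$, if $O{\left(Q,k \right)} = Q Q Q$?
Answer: $0$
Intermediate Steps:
$W = -19$ ($W = 3 - 22 = -19$)
$O{\left(Q,k \right)} = Q^{3}$ ($O{\left(Q,k \right)} = Q^{2} Q = Q^{3}$)
$14 W \left(2 - 2 O{\left(1,2 \right)}\right) = 14 \left(-19\right) \left(2 - 2 \cdot 1^{3}\right) = - 266 \left(2 - 2\right) = \left(-266\right) 0 = 0$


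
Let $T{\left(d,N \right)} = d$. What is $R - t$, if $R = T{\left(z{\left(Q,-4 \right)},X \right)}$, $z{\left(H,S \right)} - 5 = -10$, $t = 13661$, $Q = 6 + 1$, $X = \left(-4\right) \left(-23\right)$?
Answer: $-13666$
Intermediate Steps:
$X = 92$
$Q = 7$
$z{\left(H,S \right)} = -5$ ($z{\left(H,S \right)} = 5 - 10 = -5$)
$R = -5$
$R - t = -5 - 13661 = -13666$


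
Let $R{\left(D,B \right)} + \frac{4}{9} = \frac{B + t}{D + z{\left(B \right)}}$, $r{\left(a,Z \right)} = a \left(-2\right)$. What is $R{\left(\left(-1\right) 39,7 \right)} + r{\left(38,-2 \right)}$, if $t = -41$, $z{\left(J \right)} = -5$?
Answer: $- \frac{14983}{198} \approx -75.672$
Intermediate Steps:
$r{\left(a,Z \right)} = - 2 a$
$R{\left(D,B \right)} = - \frac{4}{9} + \frac{-41 + B}{-5 + D}$ ($R{\left(D,B \right)} = - \frac{4}{9} + \frac{B - 41}{D - 5} = - \frac{4}{9} + \frac{-41 + B}{-5 + D}$)
$R{\left(\left(-1\right) 39,7 \right)} + r{\left(38,-2 \right)} = \frac{-349 - 4 \left(\left(-1\right) 39\right) + 9 \cdot 7}{9 \left(-5 - 39\right)} - 76 = \frac{-349 - -156 + 63}{9 \left(-5 - 39\right)} - 76 = \frac{-349 + 156 + 63}{9 \left(-44\right)} - 76 = \frac{1}{9} \left(- \frac{1}{44}\right) \left(-130\right) - 76 = \frac{65}{198} - 76 = - \frac{14983}{198}$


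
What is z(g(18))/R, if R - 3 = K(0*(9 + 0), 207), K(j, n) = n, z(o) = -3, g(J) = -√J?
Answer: -1/70 ≈ -0.014286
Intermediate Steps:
R = 210 (R = 3 + 207 = 210)
z(g(18))/R = -3/210 = -3*1/210 = -1/70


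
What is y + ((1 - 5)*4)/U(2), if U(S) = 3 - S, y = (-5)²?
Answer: 9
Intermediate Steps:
y = 25
y + ((1 - 5)*4)/U(2) = 25 + ((1 - 5)*4)/(3 - 1*2) = 25 + (-4*4)/(3 - 2) = 25 - 16/1 = 25 + 1*(-16) = 25 - 16 = 9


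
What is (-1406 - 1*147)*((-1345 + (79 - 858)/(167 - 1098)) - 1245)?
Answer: 197027557/49 ≈ 4.0210e+6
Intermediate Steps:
(-1406 - 1*147)*((-1345 + (79 - 858)/(167 - 1098)) - 1245) = (-1406 - 147)*((-1345 - 779/(-931)) - 1245) = -1553*((-1345 - 779*(-1/931)) - 1245) = -1553*((-1345 + 41/49) - 1245) = -1553*(-65864/49 - 1245) = -1553*(-126869/49) = 197027557/49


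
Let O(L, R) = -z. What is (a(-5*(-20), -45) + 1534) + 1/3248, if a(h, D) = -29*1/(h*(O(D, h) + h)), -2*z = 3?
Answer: 124560593/81200 ≈ 1534.0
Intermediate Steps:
z = -3/2 (z = -½*3 = -3/2 ≈ -1.5000)
O(L, R) = 3/2 (O(L, R) = -1*(-3/2) = 3/2)
a(h, D) = -29/(h*(3/2 + h)) (a(h, D) = -29*1/(h*(3/2 + h)) = -29/(h*(3/2 + h)))
(a(-5*(-20), -45) + 1534) + 1/3248 = (-58/(((-5*(-20)))*(3 + 2*(-5*(-20)))) + 1534) + 1/3248 = (-58/(100*(3 + 2*100)) + 1534) + 1/3248 = (-58*1/100/(3 + 200) + 1534) + 1/3248 = (-58*1/100/203 + 1534) + 1/3248 = (-58*1/100*1/203 + 1534) + 1/3248 = (-1/350 + 1534) + 1/3248 = 536899/350 + 1/3248 = 124560593/81200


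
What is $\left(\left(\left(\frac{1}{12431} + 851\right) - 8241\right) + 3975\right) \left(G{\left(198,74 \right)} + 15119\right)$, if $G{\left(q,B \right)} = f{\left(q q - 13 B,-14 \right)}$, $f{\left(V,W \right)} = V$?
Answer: $- \frac{2265273914904}{12431} \approx -1.8223 \cdot 10^{8}$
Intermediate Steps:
$G{\left(q,B \right)} = q^{2} - 13 B$ ($G{\left(q,B \right)} = q q - 13 B = q^{2} - 13 B$)
$\left(\left(\left(\frac{1}{12431} + 851\right) - 8241\right) + 3975\right) \left(G{\left(198,74 \right)} + 15119\right) = \left(\left(\left(\frac{1}{12431} + 851\right) - 8241\right) + 3975\right) \left(\left(198^{2} - 962\right) + 15119\right) = \left(\left(\left(\frac{1}{12431} + 851\right) - 8241\right) + 3975\right) \left(\left(39204 - 962\right) + 15119\right) = \left(\left(\frac{10578782}{12431} - 8241\right) + 3975\right) \left(38242 + 15119\right) = \left(- \frac{91865089}{12431} + 3975\right) 53361 = \left(- \frac{42451864}{12431}\right) 53361 = - \frac{2265273914904}{12431}$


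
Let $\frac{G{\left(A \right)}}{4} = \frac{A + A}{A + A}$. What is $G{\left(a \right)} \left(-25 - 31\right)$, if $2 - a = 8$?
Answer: $-224$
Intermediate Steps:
$a = -6$ ($a = 2 - 8 = -6$)
$G{\left(A \right)} = 4$ ($G{\left(A \right)} = 4 \frac{A + A}{A + A} = 4 \frac{2 A}{2 A} = 4 \cdot 2 A \frac{1}{2 A} = 4 \cdot 1 = 4$)
$G{\left(a \right)} \left(-25 - 31\right) = 4 \left(-25 - 31\right) = 4 \left(-56\right) = -224$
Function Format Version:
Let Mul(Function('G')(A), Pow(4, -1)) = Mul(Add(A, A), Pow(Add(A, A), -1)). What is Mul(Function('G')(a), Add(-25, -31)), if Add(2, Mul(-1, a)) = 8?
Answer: -224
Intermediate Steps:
a = -6 (a = Add(2, Mul(-1, 8)) = Add(2, -8) = -6)
Function('G')(A) = 4 (Function('G')(A) = Mul(4, Mul(Add(A, A), Pow(Add(A, A), -1))) = Mul(4, Mul(Mul(2, A), Pow(Mul(2, A), -1))) = Mul(4, Mul(Mul(2, A), Mul(Rational(1, 2), Pow(A, -1)))) = Mul(4, 1) = 4)
Mul(Function('G')(a), Add(-25, -31)) = Mul(4, Add(-25, -31)) = Mul(4, -56) = -224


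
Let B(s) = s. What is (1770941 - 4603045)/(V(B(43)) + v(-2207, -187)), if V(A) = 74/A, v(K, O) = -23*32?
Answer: 60890236/15787 ≈ 3857.0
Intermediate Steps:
v(K, O) = -736
(1770941 - 4603045)/(V(B(43)) + v(-2207, -187)) = (1770941 - 4603045)/(74/43 - 736) = -2832104/(74*(1/43) - 736) = -2832104/(74/43 - 736) = -2832104/(-31574/43) = -2832104*(-43/31574) = 60890236/15787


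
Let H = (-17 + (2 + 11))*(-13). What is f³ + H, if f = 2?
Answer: 60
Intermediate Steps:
H = 52 (H = (-17 + 13)*(-13) = -4*(-13) = 52)
f³ + H = 2³ + 52 = 8 + 52 = 60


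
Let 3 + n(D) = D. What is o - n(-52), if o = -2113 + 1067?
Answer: -991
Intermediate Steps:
n(D) = -3 + D
o = -1046
o - n(-52) = -1046 - (-3 - 52) = -1046 - 1*(-55) = -1046 + 55 = -991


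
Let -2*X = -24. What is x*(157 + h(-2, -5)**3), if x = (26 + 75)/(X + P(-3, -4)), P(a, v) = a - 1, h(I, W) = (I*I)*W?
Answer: -792143/8 ≈ -99018.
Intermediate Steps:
h(I, W) = W*I**2 (h(I, W) = I**2*W = W*I**2)
X = 12 (X = -1/2*(-24) = 12)
P(a, v) = -1 + a
x = 101/8 (x = (26 + 75)/(12 + (-1 - 3)) = 101/(12 - 4) = 101/8 ≈ 12.625)
x*(157 + h(-2, -5)**3) = 101*(157 + (-5*(-2)**2)**3)/8 = 101*(157 + (-5*4)**3)/8 = 101*(157 + (-20)**3)/8 = 101*(157 - 8000)/8 = (101/8)*(-7843) = -792143/8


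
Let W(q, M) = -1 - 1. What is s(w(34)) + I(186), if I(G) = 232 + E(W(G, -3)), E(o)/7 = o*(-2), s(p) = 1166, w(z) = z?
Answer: 1426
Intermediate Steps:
W(q, M) = -2
E(o) = -14*o (E(o) = 7*(o*(-2)) = 7*(-2*o) = -14*o)
I(G) = 260 (I(G) = 232 - 14*(-2) = 232 + 28 = 260)
s(w(34)) + I(186) = 1166 + 260 = 1426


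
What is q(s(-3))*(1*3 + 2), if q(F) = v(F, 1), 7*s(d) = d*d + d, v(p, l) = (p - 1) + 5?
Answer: 170/7 ≈ 24.286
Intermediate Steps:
v(p, l) = 4 + p (v(p, l) = (-1 + p) + 5 = 4 + p)
s(d) = d/7 + d²/7 (s(d) = (d*d + d)/7 = (d² + d)/7 = (d + d²)/7 = d/7 + d²/7)
q(F) = 4 + F
q(s(-3))*(1*3 + 2) = (4 + (⅐)*(-3)*(1 - 3))*(1*3 + 2) = (4 + (⅐)*(-3)*(-2))*(3 + 2) = (4 + 6/7)*5 = (34/7)*5 = 170/7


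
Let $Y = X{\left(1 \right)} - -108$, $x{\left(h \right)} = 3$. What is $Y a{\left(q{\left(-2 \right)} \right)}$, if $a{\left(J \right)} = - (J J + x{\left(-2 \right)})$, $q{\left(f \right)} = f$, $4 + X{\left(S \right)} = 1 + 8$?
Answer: $-791$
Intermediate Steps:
$X{\left(S \right)} = 5$ ($X{\left(S \right)} = -4 + \left(1 + 8\right) = -4 + 9 = 5$)
$Y = 113$ ($Y = 5 - -108 = 5 + 108 = 113$)
$a{\left(J \right)} = -3 - J^{2}$ ($a{\left(J \right)} = - (J J + 3) = - (J^{2} + 3) = - (3 + J^{2}) = -3 - J^{2}$)
$Y a{\left(q{\left(-2 \right)} \right)} = 113 \left(-3 - \left(-2\right)^{2}\right) = 113 \left(-3 - 4\right) = 113 \left(-7\right) = -791$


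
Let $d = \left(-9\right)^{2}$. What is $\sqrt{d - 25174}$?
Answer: $i \sqrt{25093} \approx 158.41 i$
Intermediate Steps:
$d = 81$
$\sqrt{d - 25174} = \sqrt{81 - 25174} = \sqrt{-25093} = i \sqrt{25093}$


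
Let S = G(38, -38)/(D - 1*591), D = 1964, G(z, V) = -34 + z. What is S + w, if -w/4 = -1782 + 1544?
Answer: 1307100/1373 ≈ 952.00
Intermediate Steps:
w = 952 (w = -4*(-1782 + 1544) = -4*(-238) = 952)
S = 4/1373 (S = (-34 + 38)/(1964 - 1*591) = 4/(1964 - 591) = 4/1373 ≈ 0.0029133)
S + w = 4/1373 + 952 = 1307100/1373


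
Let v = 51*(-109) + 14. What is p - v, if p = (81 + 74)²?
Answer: 29570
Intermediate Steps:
p = 24025 (p = 155² = 24025)
v = -5545 (v = -5559 + 14 = -5545)
p - v = 24025 - 1*(-5545) = 24025 + 5545 = 29570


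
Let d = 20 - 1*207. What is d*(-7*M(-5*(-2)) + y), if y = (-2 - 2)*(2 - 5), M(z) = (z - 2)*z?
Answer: 102476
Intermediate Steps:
M(z) = z*(-2 + z) (M(z) = (-2 + z)*z = z*(-2 + z))
y = 12 (y = -4*(-3) = 12)
d = -187 (d = 20 - 207 = -187)
d*(-7*M(-5*(-2)) + y) = -187*(-7*(-5*(-2))*(-2 - 5*(-2)) + 12) = -187*(-70*(-2 + 10) + 12) = -187*(-70*8 + 12) = -187*(-7*80 + 12) = -187*(-560 + 12) = -187*(-548) = 102476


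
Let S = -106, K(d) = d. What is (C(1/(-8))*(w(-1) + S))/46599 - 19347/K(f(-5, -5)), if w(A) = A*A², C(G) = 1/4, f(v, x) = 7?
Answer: -515172023/186396 ≈ -2763.9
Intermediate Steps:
C(G) = ¼ (C(G) = 1*(¼) = ¼)
w(A) = A³
(C(1/(-8))*(w(-1) + S))/46599 - 19347/K(f(-5, -5)) = (((-1)³ - 106)/4)/46599 - 19347/7 = ((-1 - 106)/4)*(1/46599) - 19347*⅐ = ((¼)*(-107))*(1/46599) - 19347/7 = -107/4*1/46599 - 19347/7 = -107/186396 - 19347/7 = -515172023/186396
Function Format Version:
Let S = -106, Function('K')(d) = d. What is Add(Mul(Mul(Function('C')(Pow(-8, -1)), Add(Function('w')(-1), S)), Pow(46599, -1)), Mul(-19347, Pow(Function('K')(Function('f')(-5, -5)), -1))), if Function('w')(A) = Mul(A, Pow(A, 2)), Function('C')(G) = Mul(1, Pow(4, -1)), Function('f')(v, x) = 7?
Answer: Rational(-515172023, 186396) ≈ -2763.9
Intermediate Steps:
Function('C')(G) = Rational(1, 4) (Function('C')(G) = Mul(1, Rational(1, 4)) = Rational(1, 4))
Function('w')(A) = Pow(A, 3)
Add(Mul(Mul(Function('C')(Pow(-8, -1)), Add(Function('w')(-1), S)), Pow(46599, -1)), Mul(-19347, Pow(Function('K')(Function('f')(-5, -5)), -1))) = Add(Mul(Mul(Rational(1, 4), Add(Pow(-1, 3), -106)), Pow(46599, -1)), Mul(-19347, Pow(7, -1))) = Add(Mul(Mul(Rational(1, 4), Add(-1, -106)), Rational(1, 46599)), Mul(-19347, Rational(1, 7))) = Add(Mul(Mul(Rational(1, 4), -107), Rational(1, 46599)), Rational(-19347, 7)) = Add(Mul(Rational(-107, 4), Rational(1, 46599)), Rational(-19347, 7)) = Add(Rational(-107, 186396), Rational(-19347, 7)) = Rational(-515172023, 186396)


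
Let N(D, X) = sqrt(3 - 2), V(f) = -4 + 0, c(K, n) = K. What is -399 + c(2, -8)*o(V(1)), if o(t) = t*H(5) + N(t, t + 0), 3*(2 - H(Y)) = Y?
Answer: -1199/3 ≈ -399.67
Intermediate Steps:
V(f) = -4
H(Y) = 2 - Y/3
N(D, X) = 1 (N(D, X) = sqrt(1) = 1)
o(t) = 1 + t/3 (o(t) = t*(2 - 1/3*5) + 1 = t*(2 - 5/3) + 1 = t*(1/3) + 1 = t/3 + 1 = 1 + t/3)
-399 + c(2, -8)*o(V(1)) = -399 + 2*(1 + (1/3)*(-4)) = -399 + 2*(1 - 4/3) = -399 + 2*(-1/3) = -399 - 2/3 = -1199/3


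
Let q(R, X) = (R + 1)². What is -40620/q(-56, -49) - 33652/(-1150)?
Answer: 1101686/69575 ≈ 15.835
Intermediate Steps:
q(R, X) = (1 + R)²
-40620/q(-56, -49) - 33652/(-1150) = -40620/(1 - 56)² - 33652/(-1150) = -40620/((-55)²) - 33652*(-1/1150) = -40620/3025 + 16826/575 = -40620*1/3025 + 16826/575 = -8124/605 + 16826/575 = 1101686/69575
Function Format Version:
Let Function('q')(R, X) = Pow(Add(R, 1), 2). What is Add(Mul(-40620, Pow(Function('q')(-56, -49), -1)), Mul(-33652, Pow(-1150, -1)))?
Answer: Rational(1101686, 69575) ≈ 15.835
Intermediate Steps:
Function('q')(R, X) = Pow(Add(1, R), 2)
Add(Mul(-40620, Pow(Function('q')(-56, -49), -1)), Mul(-33652, Pow(-1150, -1))) = Add(Mul(-40620, Pow(Pow(Add(1, -56), 2), -1)), Mul(-33652, Pow(-1150, -1))) = Add(Mul(-40620, Pow(Pow(-55, 2), -1)), Mul(-33652, Rational(-1, 1150))) = Add(Mul(-40620, Pow(3025, -1)), Rational(16826, 575)) = Add(Mul(-40620, Rational(1, 3025)), Rational(16826, 575)) = Add(Rational(-8124, 605), Rational(16826, 575)) = Rational(1101686, 69575)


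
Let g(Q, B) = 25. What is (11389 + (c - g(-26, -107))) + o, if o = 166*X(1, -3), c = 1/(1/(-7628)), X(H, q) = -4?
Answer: 3072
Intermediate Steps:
c = -7628 (c = 1/(-1/7628) = -7628)
o = -664 (o = 166*(-4) = -664)
(11389 + (c - g(-26, -107))) + o = (11389 + (-7628 - 1*25)) - 664 = (11389 + (-7628 - 25)) - 664 = (11389 - 7653) - 664 = 3736 - 664 = 3072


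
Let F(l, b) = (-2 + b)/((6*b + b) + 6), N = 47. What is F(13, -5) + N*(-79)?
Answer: -107670/29 ≈ -3712.8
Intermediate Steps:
F(l, b) = (-2 + b)/(6 + 7*b) (F(l, b) = (-2 + b)/(7*b + 6) = (-2 + b)/(6 + 7*b))
F(13, -5) + N*(-79) = (-2 - 5)/(6 + 7*(-5)) + 47*(-79) = -7/(6 - 35) - 3713 = -7/(-29) - 3713 = -1/29*(-7) - 3713 = 7/29 - 3713 = -107670/29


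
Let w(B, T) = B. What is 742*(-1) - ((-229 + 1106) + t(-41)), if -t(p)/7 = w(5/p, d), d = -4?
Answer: -66414/41 ≈ -1619.9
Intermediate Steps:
t(p) = -35/p
742*(-1) - ((-229 + 1106) + t(-41)) = 742*(-1) - ((-229 + 1106) - 35/(-41)) = -742 - (877 - 35*(-1/41)) = -742 - (877 + 35/41) = -742 - 1*35992/41 = -742 - 35992/41 = -66414/41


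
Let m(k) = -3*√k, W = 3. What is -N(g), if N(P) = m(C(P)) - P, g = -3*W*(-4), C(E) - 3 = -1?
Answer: 36 + 3*√2 ≈ 40.243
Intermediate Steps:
C(E) = 2 (C(E) = 3 - 1 = 2)
g = 36 (g = -3*3*(-4) = -9*(-4) = 36)
N(P) = -P - 3*√2 (N(P) = -3*√2 - P = -P - 3*√2)
-N(g) = -(-1*36 - 3*√2) = -(-36 - 3*√2) = 36 + 3*√2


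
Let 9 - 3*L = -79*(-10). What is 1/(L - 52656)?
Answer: -3/158749 ≈ -1.8898e-5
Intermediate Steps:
L = -781/3 (L = 3 - (-79)*(-10)/3 = 3 - 1/3*790 = 3 - 790/3 = -781/3 ≈ -260.33)
1/(L - 52656) = 1/(-781/3 - 52656) = 1/(-158749/3) = -3/158749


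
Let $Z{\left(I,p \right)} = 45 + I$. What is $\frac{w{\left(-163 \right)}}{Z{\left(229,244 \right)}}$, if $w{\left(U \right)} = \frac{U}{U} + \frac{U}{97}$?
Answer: $- \frac{33}{13289} \approx -0.0024833$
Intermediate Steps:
$w{\left(U \right)} = 1 + \frac{U}{97}$ ($w{\left(U \right)} = 1 + U \frac{1}{97} = 1 + \frac{U}{97}$)
$\frac{w{\left(-163 \right)}}{Z{\left(229,244 \right)}} = \frac{1 + \frac{1}{97} \left(-163\right)}{45 + 229} = \frac{1 - \frac{163}{97}}{274} = \left(- \frac{66}{97}\right) \frac{1}{274} = - \frac{33}{13289}$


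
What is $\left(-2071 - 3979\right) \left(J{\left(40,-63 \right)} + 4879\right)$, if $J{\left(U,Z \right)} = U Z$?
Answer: $-14271950$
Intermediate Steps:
$\left(-2071 - 3979\right) \left(J{\left(40,-63 \right)} + 4879\right) = \left(-2071 - 3979\right) \left(40 \left(-63\right) + 4879\right) = - 6050 \left(-2520 + 4879\right) = \left(-6050\right) 2359 = -14271950$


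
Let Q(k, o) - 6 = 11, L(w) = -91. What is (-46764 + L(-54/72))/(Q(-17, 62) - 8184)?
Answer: 46855/8167 ≈ 5.7371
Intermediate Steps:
Q(k, o) = 17 (Q(k, o) = 6 + 11 = 17)
(-46764 + L(-54/72))/(Q(-17, 62) - 8184) = (-46764 - 91)/(17 - 8184) = -46855/(-8167) = -46855*(-1/8167) = 46855/8167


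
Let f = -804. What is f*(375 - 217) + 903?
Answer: -126129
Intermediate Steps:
f*(375 - 217) + 903 = -804*(375 - 217) + 903 = -804*158 + 903 = -127032 + 903 = -126129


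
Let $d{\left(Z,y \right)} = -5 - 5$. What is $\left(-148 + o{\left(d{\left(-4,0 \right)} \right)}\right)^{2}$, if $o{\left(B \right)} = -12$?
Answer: $25600$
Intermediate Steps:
$d{\left(Z,y \right)} = -10$ ($d{\left(Z,y \right)} = -5 - 5 = -10$)
$\left(-148 + o{\left(d{\left(-4,0 \right)} \right)}\right)^{2} = \left(-148 - 12\right)^{2} = \left(-160\right)^{2} = 25600$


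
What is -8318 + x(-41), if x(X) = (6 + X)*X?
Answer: -6883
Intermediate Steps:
x(X) = X*(6 + X)
-8318 + x(-41) = -8318 - 41*(6 - 41) = -8318 - 41*(-35) = -8318 + 1435 = -6883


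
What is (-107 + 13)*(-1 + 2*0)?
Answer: 94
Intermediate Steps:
(-107 + 13)*(-1 + 2*0) = -94*(-1 + 0) = -94*(-1) = 94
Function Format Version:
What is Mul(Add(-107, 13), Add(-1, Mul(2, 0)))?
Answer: 94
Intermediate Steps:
Mul(Add(-107, 13), Add(-1, Mul(2, 0))) = Mul(-94, Add(-1, 0)) = Mul(-94, -1) = 94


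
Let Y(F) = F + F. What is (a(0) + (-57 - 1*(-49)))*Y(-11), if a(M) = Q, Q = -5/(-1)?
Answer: 66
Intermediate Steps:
Q = 5 (Q = -5*(-1) = 5)
a(M) = 5
Y(F) = 2*F
(a(0) + (-57 - 1*(-49)))*Y(-11) = (5 + (-57 - 1*(-49)))*(2*(-11)) = (5 + (-57 + 49))*(-22) = (5 - 8)*(-22) = -3*(-22) = 66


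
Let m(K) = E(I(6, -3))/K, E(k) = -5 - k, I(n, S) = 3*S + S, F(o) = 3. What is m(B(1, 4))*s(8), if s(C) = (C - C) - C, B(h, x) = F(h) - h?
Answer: -28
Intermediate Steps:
I(n, S) = 4*S
B(h, x) = 3 - h
s(C) = -C (s(C) = 0 - C = -C)
m(K) = 7/K (m(K) = (-5 - 4*(-3))/K = (-5 - 1*(-12))/K = (-5 + 12)/K = 7/K)
m(B(1, 4))*s(8) = (7/(3 - 1*1))*(-1*8) = (7/(3 - 1))*(-8) = (7/2)*(-8) = -28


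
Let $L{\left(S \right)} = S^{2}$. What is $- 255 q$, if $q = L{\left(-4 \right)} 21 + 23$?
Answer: $-91545$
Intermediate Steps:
$q = 359$ ($q = \left(-4\right)^{2} \cdot 21 + 23 = 16 \cdot 21 + 23 = 336 + 23 = 359$)
$- 255 q = \left(-255\right) 359 = -91545$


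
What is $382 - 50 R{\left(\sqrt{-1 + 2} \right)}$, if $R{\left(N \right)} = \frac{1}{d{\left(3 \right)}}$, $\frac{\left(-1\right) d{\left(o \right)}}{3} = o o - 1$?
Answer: $\frac{4609}{12} \approx 384.08$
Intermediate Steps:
$d{\left(o \right)} = 3 - 3 o^{2}$ ($d{\left(o \right)} = - 3 \left(o o - 1\right) = - 3 \left(o^{2} - 1\right) = - 3 \left(-1 + o^{2}\right) = 3 - 3 o^{2}$)
$R{\left(N \right)} = - \frac{1}{24}$ ($R{\left(N \right)} = \frac{1}{3 - 3 \cdot 3^{2}} = \frac{1}{3 - 27} = \frac{1}{-24} = - \frac{1}{24}$)
$382 - 50 R{\left(\sqrt{-1 + 2} \right)} = 382 - - \frac{25}{12} = 382 + \frac{25}{12} = \frac{4609}{12}$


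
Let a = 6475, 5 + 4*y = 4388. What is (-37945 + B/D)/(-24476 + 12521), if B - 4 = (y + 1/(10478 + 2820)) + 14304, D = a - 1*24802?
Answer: 6165249068359/1942388194620 ≈ 3.1741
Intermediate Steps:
y = 4383/4 (y = -5/4 + (1/4)*4388 = -5/4 + 1097 = 4383/4 ≈ 1095.8)
D = -18327 (D = 6475 - 1*24802 = 6475 - 24802 = -18327)
B = 409678137/26596 (B = 4 + ((4383/4 + 1/(10478 + 2820)) + 14304) = 4 + ((4383/4 + 1/13298) + 14304) = 4 + (29142569/26596 + 14304) = 4 + 409571753/26596 = 409678137/26596 ≈ 15404.)
(-37945 + B/D)/(-24476 + 12521) = (-37945 + (409678137/26596)/(-18327))/(-24476 + 12521) = (-37945 + (409678137/26596)*(-1/18327))/(-11955) = (-37945 - 136559379/162474964)*(-1/11955) = -6165249068359/162474964*(-1/11955) = 6165249068359/1942388194620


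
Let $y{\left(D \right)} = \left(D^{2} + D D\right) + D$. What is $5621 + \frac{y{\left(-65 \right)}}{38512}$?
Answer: $\frac{216484337}{38512} \approx 5621.2$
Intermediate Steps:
$y{\left(D \right)} = D + 2 D^{2}$ ($y{\left(D \right)} = \left(D^{2} + D^{2}\right) + D = 2 D^{2} + D = D + 2 D^{2}$)
$5621 + \frac{y{\left(-65 \right)}}{38512} = 5621 + \frac{\left(-65\right) \left(1 + 2 \left(-65\right)\right)}{38512} = 5621 + - 65 \left(1 - 130\right) \frac{1}{38512} = 5621 + \left(-65\right) \left(-129\right) \frac{1}{38512} = 5621 + 8385 \cdot \frac{1}{38512} = 5621 + \frac{8385}{38512} = \frac{216484337}{38512}$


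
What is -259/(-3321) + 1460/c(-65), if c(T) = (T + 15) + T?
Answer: -963775/76383 ≈ -12.618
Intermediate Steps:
c(T) = 15 + 2*T (c(T) = (15 + T) + T = 15 + 2*T)
-259/(-3321) + 1460/c(-65) = -259/(-3321) + 1460/(15 + 2*(-65)) = -259*(-1/3321) + 1460/(15 - 130) = 259/3321 + 1460/(-115) = 259/3321 + 1460*(-1/115) = 259/3321 - 292/23 = -963775/76383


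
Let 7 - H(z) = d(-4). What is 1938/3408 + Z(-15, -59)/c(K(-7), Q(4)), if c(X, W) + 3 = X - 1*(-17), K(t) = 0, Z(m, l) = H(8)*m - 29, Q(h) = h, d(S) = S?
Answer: -52835/3976 ≈ -13.288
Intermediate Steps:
H(z) = 11 (H(z) = 7 - 1*(-4) = 7 + 4 = 11)
Z(m, l) = -29 + 11*m (Z(m, l) = 11*m - 29 = -29 + 11*m)
c(X, W) = 14 + X (c(X, W) = -3 + (X - 1*(-17)) = -3 + (X + 17) = -3 + (17 + X) = 14 + X)
1938/3408 + Z(-15, -59)/c(K(-7), Q(4)) = 1938/3408 + (-29 + 11*(-15))/(14 + 0) = 1938*(1/3408) + (-29 - 165)/14 = 323/568 - 194*1/14 = 323/568 - 97/7 = -52835/3976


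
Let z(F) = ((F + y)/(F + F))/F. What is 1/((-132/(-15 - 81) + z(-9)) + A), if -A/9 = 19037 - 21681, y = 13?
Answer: 648/15420715 ≈ 4.2021e-5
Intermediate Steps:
z(F) = (13 + F)/(2*F²) (z(F) = ((F + 13)/(F + F))/F = ((13 + F)/((2*F)))/F = ((13 + F)*(1/(2*F)))/F = ((13 + F)/(2*F))/F = (13 + F)/(2*F²))
A = 23796 (A = -9*(19037 - 21681) = -9*(-2644) = 23796)
1/((-132/(-15 - 81) + z(-9)) + A) = 1/((-132/(-15 - 81) + (½)*(13 - 9)/(-9)²) + 23796) = 1/((-132/(-96) + (½)*(1/81)*4) + 23796) = 1/((-1/96*(-132) + 2/81) + 23796) = 1/((11/8 + 2/81) + 23796) = 1/(907/648 + 23796) = 1/(15420715/648) = 648/15420715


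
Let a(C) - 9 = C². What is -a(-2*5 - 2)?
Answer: -153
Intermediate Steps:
a(C) = 9 + C²
-a(-2*5 - 2) = -(9 + (-2*5 - 2)²) = -(9 + (-10 - 2)²) = -(9 + (-12)²) = -(9 + 144) = -1*153 = -153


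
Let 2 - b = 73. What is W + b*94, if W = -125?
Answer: -6799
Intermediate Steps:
b = -71 (b = 2 - 1*73 = 2 - 73 = -71)
W + b*94 = -125 - 71*94 = -125 - 6674 = -6799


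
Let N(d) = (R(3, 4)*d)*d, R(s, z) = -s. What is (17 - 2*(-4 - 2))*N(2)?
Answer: -348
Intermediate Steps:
N(d) = -3*d² (N(d) = ((-1*3)*d)*d = (-3*d)*d = -3*d²)
(17 - 2*(-4 - 2))*N(2) = (17 - 2*(-4 - 2))*(-3*2²) = (17 - 2*(-6))*(-3*4) = (17 + 12)*(-12) = 29*(-12) = -348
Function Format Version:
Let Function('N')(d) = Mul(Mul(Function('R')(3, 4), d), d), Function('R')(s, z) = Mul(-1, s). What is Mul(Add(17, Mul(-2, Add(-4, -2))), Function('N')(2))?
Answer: -348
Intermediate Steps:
Function('N')(d) = Mul(-3, Pow(d, 2)) (Function('N')(d) = Mul(Mul(Mul(-1, 3), d), d) = Mul(Mul(-3, d), d) = Mul(-3, Pow(d, 2)))
Mul(Add(17, Mul(-2, Add(-4, -2))), Function('N')(2)) = Mul(Add(17, Mul(-2, Add(-4, -2))), Mul(-3, Pow(2, 2))) = Mul(Add(17, Mul(-2, -6)), Mul(-3, 4)) = Mul(Add(17, 12), -12) = Mul(29, -12) = -348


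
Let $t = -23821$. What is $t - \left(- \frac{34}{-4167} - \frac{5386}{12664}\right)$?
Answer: $- \frac{628516655081}{26385444} \approx -23821.0$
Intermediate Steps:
$t - \left(- \frac{34}{-4167} - \frac{5386}{12664}\right) = -23821 - \left(- \frac{34}{-4167} - \frac{5386}{12664}\right) = -23821 - \left(\left(-34\right) \left(- \frac{1}{4167}\right) - \frac{2693}{6332}\right) = -23821 - \left(\frac{34}{4167} - \frac{2693}{6332}\right) = -23821 - - \frac{11006443}{26385444} = -23821 + \frac{11006443}{26385444} = - \frac{628516655081}{26385444}$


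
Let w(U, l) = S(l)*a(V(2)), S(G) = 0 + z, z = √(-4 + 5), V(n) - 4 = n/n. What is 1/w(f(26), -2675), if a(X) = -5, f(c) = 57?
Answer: -⅕ ≈ -0.20000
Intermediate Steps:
V(n) = 5 (V(n) = 4 + n/n = 4 + 1 = 5)
z = 1 (z = √1 = 1)
S(G) = 1 (S(G) = 0 + 1 = 1)
w(U, l) = -5 (w(U, l) = 1*(-5) = -5)
1/w(f(26), -2675) = 1/(-5) = -⅕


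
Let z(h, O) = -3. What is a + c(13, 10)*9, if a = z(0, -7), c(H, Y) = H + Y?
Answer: 204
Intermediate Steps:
a = -3
a + c(13, 10)*9 = -3 + (13 + 10)*9 = -3 + 23*9 = -3 + 207 = 204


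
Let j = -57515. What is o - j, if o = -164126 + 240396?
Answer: 133785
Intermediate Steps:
o = 76270
o - j = 76270 - 1*(-57515) = 76270 + 57515 = 133785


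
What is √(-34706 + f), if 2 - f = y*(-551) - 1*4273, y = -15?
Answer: 2*I*√9674 ≈ 196.71*I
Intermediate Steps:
f = -3990 (f = 2 - (-15*(-551) - 1*4273) = 2 - (8265 - 4273) = 2 - 1*3992 = 2 - 3992 = -3990)
√(-34706 + f) = √(-34706 - 3990) = √(-38696) = 2*I*√9674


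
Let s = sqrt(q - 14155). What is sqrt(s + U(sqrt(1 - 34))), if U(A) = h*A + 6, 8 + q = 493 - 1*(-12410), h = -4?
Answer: sqrt(6 - 4*I*sqrt(33) + 6*I*sqrt(35)) ≈ 3.1529 + 1.9852*I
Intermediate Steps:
q = 12895 (q = -8 + (493 - 1*(-12410)) = -8 + (493 + 12410) = -8 + 12903 = 12895)
U(A) = 6 - 4*A (U(A) = -4*A + 6 = 6 - 4*A)
s = 6*I*sqrt(35) (s = sqrt(12895 - 14155) = sqrt(-1260) = 6*I*sqrt(35) ≈ 35.496*I)
sqrt(s + U(sqrt(1 - 34))) = sqrt(6*I*sqrt(35) + (6 - 4*sqrt(1 - 34))) = sqrt(6*I*sqrt(35) + (6 - 4*I*sqrt(33))) = sqrt(6 - 4*I*sqrt(33) + 6*I*sqrt(35))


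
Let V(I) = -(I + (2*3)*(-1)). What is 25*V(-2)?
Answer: 200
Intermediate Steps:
V(I) = 6 - I (V(I) = -(I + 6*(-1)) = -(I - 6) = -(-6 + I) = 6 - I)
25*V(-2) = 25*(6 - 1*(-2)) = 25*(6 + 2) = 25*8 = 200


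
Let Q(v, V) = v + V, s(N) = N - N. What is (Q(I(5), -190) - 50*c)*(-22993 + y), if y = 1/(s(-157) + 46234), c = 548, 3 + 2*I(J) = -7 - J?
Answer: 58675506235395/92468 ≈ 6.3455e+8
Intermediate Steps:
I(J) = -5 - J/2 (I(J) = -3/2 + (-7 - J)/2 = -3/2 + (-7/2 - J/2) = -5 - J/2)
s(N) = 0
y = 1/46234 (y = 1/(0 + 46234) = 1/46234 ≈ 2.1629e-5)
Q(v, V) = V + v
(Q(I(5), -190) - 50*c)*(-22993 + y) = ((-190 + (-5 - ½*5)) - 50*548)*(-22993 + 1/46234) = ((-190 + (-5 - 5/2)) - 27400)*(-1063058361/46234) = ((-190 - 15/2) - 27400)*(-1063058361/46234) = (-395/2 - 27400)*(-1063058361/46234) = -55195/2*(-1063058361/46234) = 58675506235395/92468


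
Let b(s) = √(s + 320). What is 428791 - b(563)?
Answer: 428791 - √883 ≈ 4.2876e+5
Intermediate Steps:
b(s) = √(320 + s)
428791 - b(563) = 428791 - √(320 + 563) = 428791 - √883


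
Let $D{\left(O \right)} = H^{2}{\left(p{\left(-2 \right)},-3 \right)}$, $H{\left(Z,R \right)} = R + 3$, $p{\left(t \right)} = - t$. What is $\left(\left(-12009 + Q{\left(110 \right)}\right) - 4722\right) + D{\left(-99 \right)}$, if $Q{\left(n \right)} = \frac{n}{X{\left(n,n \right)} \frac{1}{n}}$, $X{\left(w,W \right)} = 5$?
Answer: $-14311$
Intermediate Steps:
$H{\left(Z,R \right)} = 3 + R$
$Q{\left(n \right)} = \frac{n^{2}}{5}$ ($Q{\left(n \right)} = \frac{n}{5 \frac{1}{n}} = n \frac{n}{5} = \frac{n^{2}}{5}$)
$D{\left(O \right)} = 0$ ($D{\left(O \right)} = \left(3 - 3\right)^{2} = 0^{2} = 0$)
$\left(\left(-12009 + Q{\left(110 \right)}\right) - 4722\right) + D{\left(-99 \right)} = \left(\left(-12009 + \frac{110^{2}}{5}\right) - 4722\right) + 0 = \left(\left(-12009 + \frac{1}{5} \cdot 12100\right) - 4722\right) + 0 = \left(\left(-12009 + 2420\right) - 4722\right) + 0 = \left(-9589 - 4722\right) + 0 = -14311 + 0 = -14311$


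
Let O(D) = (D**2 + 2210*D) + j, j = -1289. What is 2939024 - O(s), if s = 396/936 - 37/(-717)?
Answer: 1021465170560351/347524164 ≈ 2.9393e+6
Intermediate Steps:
s = 8849/18642 (s = 396*(1/936) - 37*(-1/717) = 11/26 + 37/717 = 8849/18642 ≈ 0.47468)
O(D) = -1289 + D**2 + 2210*D (O(D) = (D**2 + 2210*D) - 1289 = -1289 + D**2 + 2210*D)
2939024 - O(s) = 2939024 - (-1289 + (8849/18642)**2 + 2210*(8849/18642)) = 2939024 - (-1289 + 78304801/347524164 + 752165/717) = 2939024 - 1*(-83311984415/347524164) = 2939024 + 83311984415/347524164 = 1021465170560351/347524164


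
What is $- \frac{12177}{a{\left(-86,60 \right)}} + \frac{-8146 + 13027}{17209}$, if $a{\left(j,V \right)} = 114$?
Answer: $- \frac{69665853}{653942} \approx -106.53$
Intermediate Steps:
$- \frac{12177}{a{\left(-86,60 \right)}} + \frac{-8146 + 13027}{17209} = - \frac{12177}{114} + \frac{-8146 + 13027}{17209} = \left(-12177\right) \frac{1}{114} + 4881 \cdot \frac{1}{17209} = - \frac{4059}{38} + \frac{4881}{17209} = - \frac{69665853}{653942}$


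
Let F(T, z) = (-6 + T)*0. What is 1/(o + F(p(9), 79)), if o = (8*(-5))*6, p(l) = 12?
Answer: -1/240 ≈ -0.0041667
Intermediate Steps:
F(T, z) = 0
o = -240 (o = -40*6 = -240)
1/(o + F(p(9), 79)) = 1/(-240 + 0) = 1/(-240) = -1/240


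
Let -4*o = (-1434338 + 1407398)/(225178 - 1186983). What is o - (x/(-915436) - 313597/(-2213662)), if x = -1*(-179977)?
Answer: 9342975536003349/194906502209209076 ≈ 0.047936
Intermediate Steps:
x = 179977
o = -1347/192361 (o = -(-1434338 + 1407398)/(4*(225178 - 1186983)) = -(-6735)/(-961805) = -(-6735)*(-1)/961805 = -1/4*5388/192361 = -1347/192361 ≈ -0.0070025)
o - (x/(-915436) - 313597/(-2213662)) = -1347/192361 - (179977/(-915436) - 313597/(-2213662)) = -1347/192361 - (179977*(-1/915436) - 313597*(-1/2213662)) = -1347/192361 - (-179977/915436 + 313597/2213662) = -1347/192361 - 1*(-55665131241/1013232943316) = -1347/192361 + 55665131241/1013232943316 = 9342975536003349/194906502209209076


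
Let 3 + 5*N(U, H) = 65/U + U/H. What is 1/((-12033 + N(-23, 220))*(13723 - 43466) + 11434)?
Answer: 25300/9055989068587 ≈ 2.7937e-9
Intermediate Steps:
N(U, H) = -3/5 + 13/U + U/(5*H) (N(U, H) = -3/5 + (65/U + U/H)/5 = -3/5 + (13/U + U/(5*H)) = -3/5 + 13/U + U/(5*H))
1/((-12033 + N(-23, 220))*(13723 - 43466) + 11434) = 1/((-12033 + (-3/5 + 13/(-23) + (1/5)*(-23)/220))*(13723 - 43466) + 11434) = 1/((-12033 + (-3/5 + 13*(-1/23) + (1/5)*(-23)*(1/220)))*(-29743) + 11434) = 1/((-12033 + (-3/5 - 13/23 - 23/1100))*(-29743) + 11434) = 1/((-12033 - 30009/25300)*(-29743) + 11434) = 1/(-304464909/25300*(-29743) + 11434) = 1/(9055699788387/25300 + 11434) = 1/(9055989068587/25300) = 25300/9055989068587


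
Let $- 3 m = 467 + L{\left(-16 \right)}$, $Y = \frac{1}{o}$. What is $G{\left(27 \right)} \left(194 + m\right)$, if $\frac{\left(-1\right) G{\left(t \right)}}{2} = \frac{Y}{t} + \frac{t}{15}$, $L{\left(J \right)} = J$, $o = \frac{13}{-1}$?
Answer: $- \frac{826348}{5265} \approx -156.95$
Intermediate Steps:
$o = -13$ ($o = 13 \left(-1\right) = -13$)
$Y = - \frac{1}{13}$ ($Y = \frac{1}{-13} = - \frac{1}{13} \approx -0.076923$)
$m = - \frac{451}{3}$ ($m = - \frac{467 - 16}{3} = \left(- \frac{1}{3}\right) 451 = - \frac{451}{3} \approx -150.33$)
$G{\left(t \right)} = - \frac{2 t}{15} + \frac{2}{13 t}$ ($G{\left(t \right)} = - 2 \left(- \frac{1}{13 t} + \frac{t}{15}\right) = - \frac{2 t}{15} + \frac{2}{13 t}$)
$G{\left(27 \right)} \left(194 + m\right) = \frac{2 \left(15 - 13 \cdot 27^{2}\right)}{195 \cdot 27} \left(194 - \frac{451}{3}\right) = \frac{2}{195} \cdot \frac{1}{27} \left(15 - 9477\right) \frac{131}{3} = \frac{2}{195} \cdot \frac{1}{27} \left(-9462\right) \frac{131}{3} = \left(- \frac{6308}{1755}\right) \frac{131}{3} = - \frac{826348}{5265}$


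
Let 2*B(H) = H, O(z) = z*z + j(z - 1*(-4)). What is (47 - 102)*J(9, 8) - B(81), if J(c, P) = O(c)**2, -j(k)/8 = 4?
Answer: -264191/2 ≈ -1.3210e+5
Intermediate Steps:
j(k) = -32 (j(k) = -8*4 = -32)
O(z) = -32 + z**2 (O(z) = z*z - 32 = z**2 - 32 = -32 + z**2)
B(H) = H/2
J(c, P) = (-32 + c**2)**2
(47 - 102)*J(9, 8) - B(81) = (47 - 102)*(-32 + 9**2)**2 - 81/2 = -55*(-32 + 81)**2 - 1*81/2 = -55*49**2 - 81/2 = -55*2401 - 81/2 = -132055 - 81/2 = -264191/2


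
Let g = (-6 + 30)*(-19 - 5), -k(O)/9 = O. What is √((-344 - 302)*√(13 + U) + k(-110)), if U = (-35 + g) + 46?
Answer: √(990 - 1292*I*√138) ≈ 90.0 - 84.32*I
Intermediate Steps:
k(O) = -9*O
g = -576 (g = 24*(-24) = -576)
U = -565 (U = (-35 - 576) + 46 = -611 + 46 = -565)
√((-344 - 302)*√(13 + U) + k(-110)) = √((-344 - 302)*√(13 - 565) - 9*(-110)) = √(-1292*I*√138 + 990) = √(990 - 1292*I*√138)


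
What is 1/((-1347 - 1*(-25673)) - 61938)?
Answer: -1/37612 ≈ -2.6587e-5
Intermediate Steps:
1/((-1347 - 1*(-25673)) - 61938) = 1/((-1347 + 25673) - 61938) = 1/(24326 - 61938) = 1/(-37612) = -1/37612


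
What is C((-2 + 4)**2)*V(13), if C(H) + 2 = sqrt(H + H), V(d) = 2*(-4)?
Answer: 16 - 16*sqrt(2) ≈ -6.6274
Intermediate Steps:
V(d) = -8
C(H) = -2 + sqrt(2)*sqrt(H) (C(H) = -2 + sqrt(H + H) = -2 + sqrt(2*H) = -2 + sqrt(2)*sqrt(H))
C((-2 + 4)**2)*V(13) = (-2 + sqrt(2)*sqrt((-2 + 4)**2))*(-8) = (-2 + sqrt(2)*sqrt(2**2))*(-8) = (-2 + sqrt(2)*sqrt(4))*(-8) = (-2 + sqrt(2)*2)*(-8) = (-2 + 2*sqrt(2))*(-8) = 16 - 16*sqrt(2)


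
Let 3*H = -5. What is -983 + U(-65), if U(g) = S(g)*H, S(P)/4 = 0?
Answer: -983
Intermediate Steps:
H = -5/3 (H = (1/3)*(-5) = -5/3 ≈ -1.6667)
S(P) = 0 (S(P) = 4*0 = 0)
U(g) = 0 (U(g) = 0*(-5/3) = 0)
-983 + U(-65) = -983 + 0 = -983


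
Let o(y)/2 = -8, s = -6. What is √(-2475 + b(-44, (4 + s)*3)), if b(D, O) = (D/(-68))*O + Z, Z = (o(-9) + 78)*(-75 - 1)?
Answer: I*√2078165/17 ≈ 84.799*I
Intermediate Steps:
o(y) = -16 (o(y) = 2*(-8) = -16)
Z = -4712 (Z = (-16 + 78)*(-75 - 1) = 62*(-76) = -4712)
b(D, O) = -4712 - D*O/68 (b(D, O) = (D/(-68))*O - 4712 = (D*(-1/68))*O - 4712 = (-D/68)*O - 4712 = -D*O/68 - 4712 = -4712 - D*O/68)
√(-2475 + b(-44, (4 + s)*3)) = √(-2475 + (-4712 - 1/68*(-44)*(4 - 6)*3)) = √(-2475 + (-4712 - 1/68*(-44)*(-2*3))) = √(-2475 + (-4712 - 1/68*(-44)*(-6))) = √(-2475 + (-4712 - 66/17)) = √(-2475 - 80170/17) = √(-122245/17) = I*√2078165/17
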